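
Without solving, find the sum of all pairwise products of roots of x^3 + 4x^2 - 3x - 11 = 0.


By Vieta's formulas for x^3 + bx^2 + cx + d = 0:
  r1 + r2 + r3 = -b/a = -4
  r1*r2 + r1*r3 + r2*r3 = c/a = -3
  r1*r2*r3 = -d/a = 11


Sum of pairwise products = -3


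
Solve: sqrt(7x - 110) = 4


Square both sides: 7x - 110 = 4^2 = 16
7x = 16 + 110 = 126
x = 18
Check: sqrt(7*18 - 110) = sqrt(16) = 4 ✓

x = 18


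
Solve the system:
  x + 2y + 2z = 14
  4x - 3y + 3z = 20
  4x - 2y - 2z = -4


Using Cramer's rule. Expand each determinant along the first row.
D  = 1*[(-3)*(-2) - 3*(-2)] - 2*[4*(-2) - 3*4] + 2*[4*(-2) - (-3)*4]
  = 1*(12) - 2*(-20) + 2*(4) = 60
Dx = 14*[(-3)*(-2) - 3*(-2)] - 2*[20*(-2) - 3*(-4)] + 2*[20*(-2) - (-3)*(-4)]
  = 14*(12) - 2*(-28) + 2*(-52) = 120
Dy = 1*[20*(-2) - 3*(-4)] - 14*[4*(-2) - 3*4] + 2*[4*(-4) - 20*4]
  = 1*(-28) - 14*(-20) + 2*(-96) = 60
Dz = 1*[(-3)*(-4) - 20*(-2)] - 2*[4*(-4) - 20*4] + 14*[4*(-2) - (-3)*4]
  = 1*(52) - 2*(-96) + 14*(4) = 300
x = Dx/D = 120/60 = 2, y = Dy/D = 60/60 = 1, z = Dz/D = 300/60 = 5
Check eq1: (1)(2) + (2)(1) + (2)(5) = 14 = 14 ✓
Check eq2: (4)(2) + (-3)(1) + (3)(5) = 20 = 20 ✓
Check eq3: (4)(2) + (-2)(1) + (-2)(5) = -4 = -4 ✓

x = 2, y = 1, z = 5


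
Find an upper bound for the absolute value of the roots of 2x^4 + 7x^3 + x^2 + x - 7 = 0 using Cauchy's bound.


Cauchy's bound: all roots r satisfy |r| <= 1 + max(|a_i/a_n|) for i = 0,...,n-1
where a_n is the leading coefficient.

Coefficients: [2, 7, 1, 1, -7]
Leading coefficient a_n = 2
Ratios |a_i/a_n|: 7/2, 1/2, 1/2, 7/2
Maximum ratio: 7/2
Cauchy's bound: |r| <= 1 + 7/2 = 9/2

Upper bound = 9/2


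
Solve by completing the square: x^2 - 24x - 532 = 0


Start: x^2 - 24x - 532 = 0
Move constant: x^2 - 24x = 532
Half of -24 is -12, squared is 144
Add 144 to both sides: x^2 - 24x + 144 = 676
(x - 12)^2 = 676
x - 12 = ±26
x = 12 + 26 = 38 or x = 12 - 26 = -14

x = -14, x = 38


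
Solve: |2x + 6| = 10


An absolute value equation |expr| = 10 gives two cases:
Case 1: 2x + 6 = 10
  2x = 4, so x = 2
Case 2: 2x + 6 = -10
  2x = -16, so x = -8

x = -8, x = 2


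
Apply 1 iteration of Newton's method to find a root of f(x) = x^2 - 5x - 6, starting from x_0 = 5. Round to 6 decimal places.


Newton's method: x_(n+1) = x_n - f(x_n)/f'(x_n)
f(x) = x^2 - 5x - 6
f'(x) = 2x - 5

Iteration 1:
  f(5.000000) = -6.000000
  f'(5.000000) = 5.000000
  x_1 = 5.000000 - (-6.000000)/(5.000000) = 6.200000

x_1 = 6.200000


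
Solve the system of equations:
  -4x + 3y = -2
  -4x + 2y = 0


Using Cramer's rule:
Determinant D = (-4)(2) - (-4)(3) = -8 + 12 = 4
Dx = (-2)(2) - (0)(3) = -4 - 0 = -4
Dy = (-4)(0) - (-4)(-2) = 0 - 8 = -8
x = Dx/D = -4/4 = -1
y = Dy/D = -8/4 = -2

x = -1, y = -2


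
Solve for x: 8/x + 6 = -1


Subtract 6 from both sides: 8/x = -7
Multiply both sides by x: 8 = -7 * x
Divide by -7: x = -8/7

x = -8/7


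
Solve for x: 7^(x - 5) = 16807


Express both sides with the same base.
16807 = 7^5
Since the bases match, equate exponents: x - 5 = 5
So x = 5 - (-5) = 10

x = 10


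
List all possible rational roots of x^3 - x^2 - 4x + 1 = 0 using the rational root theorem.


Rational root theorem: possible roots are ±p/q where:
  p divides the constant term (1): p ∈ {1}
  q divides the leading coefficient (1): q ∈ {1}

All possible rational roots: -1, 1

-1, 1


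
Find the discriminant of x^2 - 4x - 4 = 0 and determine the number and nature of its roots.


For ax^2 + bx + c = 0, discriminant D = b^2 - 4ac
Here a = 1, b = -4, c = -4
D = (-4)^2 - 4(1)(-4) = 16 + 16 = 32

D = 32 > 0 but not a perfect square
The equation has 2 distinct real irrational roots.

Discriminant = 32, 2 distinct real irrational roots


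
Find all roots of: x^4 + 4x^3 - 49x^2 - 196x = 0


The constant term is 0, so x = 0 is a root. Factor out x:
  x^3 + 4x^2 - 49x - 196 = 0
Let p(x) = x^3 + 4x^2 - 49x - 196. By the rational root theorem (leading coefficient 1), any rational root is an integer divisor of 196: try ±1, ±2, ... in turn.
Test x = 1: value = -240 ≠ 0.
Test x = -1: value = -144 ≠ 0.
Test x = 2: value = -270 ≠ 0.
Test x = -2: value = -90 ≠ 0.
Test x = 4: value = -264 ≠ 0.
Test x = -4: value = 0 ✓, so (x + 4) is a factor.
Synthetic division by (x + 4): bring down 1; 1(-4) + 4 = 0; 0(-4) - 49 = -49; (-49)(-4) - 196 = 0 → quotient x^2 - 49, remainder 0.
Solve the quadratic x^2 - 49 = 0: discriminant = 0^2 - 4(1)(-49) = 0 + 196 = 196.
sqrt(196) = 14, so x = (0 ± 14)/2: x = 7 or x = -7.
Collecting all roots found:

x = -7, x = -4, x = 0, x = 7


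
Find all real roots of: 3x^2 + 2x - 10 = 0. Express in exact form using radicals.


Using the quadratic formula: x = (-b ± sqrt(b^2 - 4ac)) / (2a)
Here a = 3, b = 2, c = -10
Discriminant = b^2 - 4ac = 2^2 - 4(3)(-10) = 4 + 120 = 124
Since discriminant = 124 > 0, there are two real roots.
x = (-2 ± 2*sqrt(31)) / 6
Simplifying: x = (-1 ± sqrt(31)) / 3
Numerically: x ≈ 1.5226 or x ≈ -2.1893

x = (-1 + sqrt(31)) / 3 or x = (-1 - sqrt(31)) / 3


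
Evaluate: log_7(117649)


We need the exponent such that 7^? = 117649
7^6 = 117649
Therefore log_7(117649) = 6

6


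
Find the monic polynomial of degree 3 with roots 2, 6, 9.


A monic polynomial with roots 2, 6, 9 is:
p(x) = (x - 2)(x - 6)(x - 9)
After multiplying by (x - 2): x - 2
After multiplying by (x - 6): x^2 - 8x + 12
After multiplying by (x - 9): x^3 - 17x^2 + 84x - 108

x^3 - 17x^2 + 84x - 108


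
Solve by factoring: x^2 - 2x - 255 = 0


We need two numbers that multiply to -255 and add to -2.
Those numbers are -17 and 15 (since (-17) * 15 = -255 and (-17) + 15 = -2).
So x^2 - 2x - 255 = (x - 17)(x + 15) = 0
Setting each factor to zero: x = 17 or x = -15

x = -15, x = 17


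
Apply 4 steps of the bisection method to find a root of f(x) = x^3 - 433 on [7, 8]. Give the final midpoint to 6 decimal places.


f(x) = x^3 - 433
f(7) = -90 < 0
f(8) = 79 > 0

Step 1: midpoint = (7.000000 + 8.000000)/2 = 7.500000
  f(7.500000) = -11.125000
  f(mid) < 0, so root is in [7.500000, 8.000000]

Step 2: midpoint = (7.500000 + 8.000000)/2 = 7.750000
  f(7.750000) = 32.484375
  f(mid) > 0, so root is in [7.500000, 7.750000]

Step 3: midpoint = (7.500000 + 7.750000)/2 = 7.625000
  f(7.625000) = 10.322266
  f(mid) > 0, so root is in [7.500000, 7.625000]

Step 4: midpoint = (7.500000 + 7.625000)/2 = 7.562500
  f(7.562500) = -0.489990
  f(mid) < 0, so root is in [7.562500, 7.625000]

midpoint = 7.562500


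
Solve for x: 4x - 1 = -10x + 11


Starting with: 4x - 1 = -10x + 11
Move all x terms to left: (4 + 10)x = 11 + 1
Simplify: 14x = 12
Divide both sides by 14: x = 6/7

x = 6/7


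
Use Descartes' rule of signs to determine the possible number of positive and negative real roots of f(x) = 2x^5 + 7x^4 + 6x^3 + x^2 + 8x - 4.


Descartes' rule of signs:

For positive roots, count sign changes in f(x) = 2x^5 + 7x^4 + 6x^3 + x^2 + 8x - 4:
Signs of coefficients: +, +, +, +, +, -
Number of sign changes: 1
Possible positive real roots: 1

For negative roots, examine f(-x) = -2x^5 + 7x^4 - 6x^3 + x^2 - 8x - 4:
Signs of coefficients: -, +, -, +, -, -
Number of sign changes: 4
Possible negative real roots: 4, 2, 0

Positive roots: 1; Negative roots: 4 or 2 or 0


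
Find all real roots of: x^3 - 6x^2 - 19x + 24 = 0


Let p(x) = x^3 - 6x^2 - 19x + 24. By the rational root theorem (leading coefficient 1), any rational root is an integer divisor of 24: try ±1, ±2, ... in turn.
Test x = 1: value = 0 ✓, so (x - 1) is a factor.
Synthetic division by (x - 1): bring down 1; 1(1) - 6 = -5; (-5)(1) - 19 = -24; (-24)(1) + 24 = 0 → quotient x^2 - 5x - 24, remainder 0.
Solve the quadratic x^2 - 5x - 24 = 0: discriminant = (-5)^2 - 4(1)(-24) = 25 + 96 = 121.
sqrt(121) = 11, so x = (5 ± 11)/2: x = 8 or x = -3.

x = -3, x = 1, x = 8


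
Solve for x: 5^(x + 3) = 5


Express both sides with the same base.
5 = 5^1
Since the bases match, equate exponents: x + 3 = 1
So x = 1 - (3) = -2

x = -2


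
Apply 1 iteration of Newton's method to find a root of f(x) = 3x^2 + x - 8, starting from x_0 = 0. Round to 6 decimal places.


Newton's method: x_(n+1) = x_n - f(x_n)/f'(x_n)
f(x) = 3x^2 + x - 8
f'(x) = 6x + 1

Iteration 1:
  f(0.000000) = -8.000000
  f'(0.000000) = 1.000000
  x_1 = 0.000000 - (-8.000000)/(1.000000) = 8.000000

x_1 = 8.000000


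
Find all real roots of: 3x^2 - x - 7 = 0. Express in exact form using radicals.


Using the quadratic formula: x = (-b ± sqrt(b^2 - 4ac)) / (2a)
Here a = 3, b = -1, c = -7
Discriminant = b^2 - 4ac = (-1)^2 - 4(3)(-7) = 1 + 84 = 85
Since discriminant = 85 > 0, there are two real roots.
x = (1 ± sqrt(85)) / 6
Numerically: x ≈ 1.7033 or x ≈ -1.3699

x = (1 + sqrt(85)) / 6 or x = (1 - sqrt(85)) / 6


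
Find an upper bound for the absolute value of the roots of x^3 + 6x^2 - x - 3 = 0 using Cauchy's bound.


Cauchy's bound: all roots r satisfy |r| <= 1 + max(|a_i/a_n|) for i = 0,...,n-1
where a_n is the leading coefficient.

Coefficients: [1, 6, -1, -3]
Leading coefficient a_n = 1
Ratios |a_i/a_n|: 6, 1, 3
Maximum ratio: 6
Cauchy's bound: |r| <= 1 + 6 = 7

Upper bound = 7


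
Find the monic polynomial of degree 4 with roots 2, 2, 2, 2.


A monic polynomial with roots 2, 2, 2, 2 is:
p(x) = (x - 2)(x - 2)(x - 2)(x - 2)
After multiplying by (x - 2): x - 2
After multiplying by (x - 2): x^2 - 4x + 4
After multiplying by (x - 2): x^3 - 6x^2 + 12x - 8
After multiplying by (x - 2): x^4 - 8x^3 + 24x^2 - 32x + 16

x^4 - 8x^3 + 24x^2 - 32x + 16


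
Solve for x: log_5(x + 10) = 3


Convert to exponential form: x + 10 = 5^3 = 125
x = 125 - 10 = 115
Check: log_5(115 + 10) = log_5(125) = log_5(125) = 3 ✓

x = 115


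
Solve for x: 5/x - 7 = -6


Subtract -7 from both sides: 5/x = 1
Multiply both sides by x: 5 = 1 * x
Divide by 1: x = 5

x = 5


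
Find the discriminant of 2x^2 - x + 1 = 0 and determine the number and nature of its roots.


For ax^2 + bx + c = 0, discriminant D = b^2 - 4ac
Here a = 2, b = -1, c = 1
D = (-1)^2 - 4(2)(1) = 1 - 8 = -7

D = -7 < 0
The equation has no real roots (2 complex conjugate roots).

Discriminant = -7, no real roots (2 complex conjugate roots)


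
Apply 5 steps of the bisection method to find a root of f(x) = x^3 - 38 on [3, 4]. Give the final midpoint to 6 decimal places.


f(x) = x^3 - 38
f(3) = -11 < 0
f(4) = 26 > 0

Step 1: midpoint = (3.000000 + 4.000000)/2 = 3.500000
  f(3.500000) = 4.875000
  f(mid) > 0, so root is in [3.000000, 3.500000]

Step 2: midpoint = (3.000000 + 3.500000)/2 = 3.250000
  f(3.250000) = -3.671875
  f(mid) < 0, so root is in [3.250000, 3.500000]

Step 3: midpoint = (3.250000 + 3.500000)/2 = 3.375000
  f(3.375000) = 0.443359
  f(mid) > 0, so root is in [3.250000, 3.375000]

Step 4: midpoint = (3.250000 + 3.375000)/2 = 3.312500
  f(3.312500) = -1.653076
  f(mid) < 0, so root is in [3.312500, 3.375000]

Step 5: midpoint = (3.312500 + 3.375000)/2 = 3.343750
  f(3.343750) = -0.614655
  f(mid) < 0, so root is in [3.343750, 3.375000]

midpoint = 3.343750


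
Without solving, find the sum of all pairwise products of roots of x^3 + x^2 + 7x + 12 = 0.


By Vieta's formulas for x^3 + bx^2 + cx + d = 0:
  r1 + r2 + r3 = -b/a = -1
  r1*r2 + r1*r3 + r2*r3 = c/a = 7
  r1*r2*r3 = -d/a = -12


Sum of pairwise products = 7


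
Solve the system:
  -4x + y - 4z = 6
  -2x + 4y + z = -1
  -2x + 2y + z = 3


Using Cramer's rule. Expand each determinant along the first row.
D  = (-4)*[4*1 - 1*2] - 1*[(-2)*1 - 1*(-2)] + (-4)*[(-2)*2 - 4*(-2)]
  = (-4)*(2) - 1*(0) + (-4)*(4) = -24
Dx = 6*[4*1 - 1*2] - 1*[(-1)*1 - 1*3] + (-4)*[(-1)*2 - 4*3]
  = 6*(2) - 1*(-4) + (-4)*(-14) = 72
Dy = (-4)*[(-1)*1 - 1*3] - 6*[(-2)*1 - 1*(-2)] + (-4)*[(-2)*3 - (-1)*(-2)]
  = (-4)*(-4) - 6*(0) + (-4)*(-8) = 48
Dz = (-4)*[4*3 - (-1)*2] - 1*[(-2)*3 - (-1)*(-2)] + 6*[(-2)*2 - 4*(-2)]
  = (-4)*(14) - 1*(-8) + 6*(4) = -24
x = Dx/D = 72/-24 = -3, y = Dy/D = 48/-24 = -2, z = Dz/D = -24/-24 = 1
Check eq1: (-4)(-3) + (1)(-2) + (-4)(1) = 6 = 6 ✓
Check eq2: (-2)(-3) + (4)(-2) + (1)(1) = -1 = -1 ✓
Check eq3: (-2)(-3) + (2)(-2) + (1)(1) = 3 = 3 ✓

x = -3, y = -2, z = 1


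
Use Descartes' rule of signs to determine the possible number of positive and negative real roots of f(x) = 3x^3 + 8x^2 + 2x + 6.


Descartes' rule of signs:

For positive roots, count sign changes in f(x) = 3x^3 + 8x^2 + 2x + 6:
Signs of coefficients: +, +, +, +
Number of sign changes: 0
Possible positive real roots: 0

For negative roots, examine f(-x) = -3x^3 + 8x^2 - 2x + 6:
Signs of coefficients: -, +, -, +
Number of sign changes: 3
Possible negative real roots: 3, 1

Positive roots: 0; Negative roots: 3 or 1


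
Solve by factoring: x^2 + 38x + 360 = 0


We need two numbers that multiply to 360 and add to 38.
Those numbers are 20 and 18 (since 20 * 18 = 360 and 20 + 18 = 38).
So x^2 + 38x + 360 = (x + 20)(x + 18) = 0
Setting each factor to zero: x = -20 or x = -18

x = -20, x = -18


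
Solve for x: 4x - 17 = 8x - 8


Starting with: 4x - 17 = 8x - 8
Move all x terms to left: (4 - 8)x = -8 + 17
Simplify: -4x = 9
Divide both sides by -4: x = -9/4

x = -9/4


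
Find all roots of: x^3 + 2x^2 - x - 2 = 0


Let p(x) = x^3 + 2x^2 - x - 2. By the rational root theorem (leading coefficient 1), any rational root is an integer divisor of 2: try ±1, ±2, ... in turn.
Test x = 1: value = 0 ✓, so (x - 1) is a factor.
Synthetic division by (x - 1): bring down 1; 1(1) + 2 = 3; 3(1) - 1 = 2; 2(1) - 2 = 0 → quotient x^2 + 3x + 2, remainder 0.
Solve the quadratic x^2 + 3x + 2 = 0: discriminant = 3^2 - 4(1)(2) = 9 - 8 = 1.
sqrt(1) = 1, so x = (-3 ± 1)/2: x = -1 or x = -2.
Collecting all roots found:

x = -2, x = -1, x = 1


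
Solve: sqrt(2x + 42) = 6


Square both sides: 2x + 42 = 6^2 = 36
2x = 36 - 42 = -6
x = -3
Check: sqrt(2*(-3) + 42) = sqrt(36) = 6 ✓

x = -3


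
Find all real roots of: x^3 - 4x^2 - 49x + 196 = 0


Let p(x) = x^3 - 4x^2 - 49x + 196. By the rational root theorem (leading coefficient 1), any rational root is an integer divisor of 196: try ±1, ±2, ... in turn.
Test x = 1: value = 144 ≠ 0.
Test x = -1: value = 240 ≠ 0.
Test x = 2: value = 90 ≠ 0.
Test x = -2: value = 270 ≠ 0.
Test x = 4: value = 0 ✓, so (x - 4) is a factor.
Synthetic division by (x - 4): bring down 1; 1(4) - 4 = 0; 0(4) - 49 = -49; (-49)(4) + 196 = 0 → quotient x^2 - 49, remainder 0.
Solve the quadratic x^2 - 49 = 0: discriminant = 0^2 - 4(1)(-49) = 0 + 196 = 196.
sqrt(196) = 14, so x = (0 ± 14)/2: x = 7 or x = -7.

x = -7, x = 4, x = 7


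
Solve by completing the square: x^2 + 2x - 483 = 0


Start: x^2 + 2x - 483 = 0
Move constant: x^2 + 2x = 483
Half of 2 is 1, squared is 1
Add 1 to both sides: x^2 + 2x + 1 = 484
(x + 1)^2 = 484
x + 1 = ±22
x = -1 + 22 = 21 or x = -1 - 22 = -23

x = -23, x = 21


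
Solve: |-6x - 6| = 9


An absolute value equation |expr| = 9 gives two cases:
Case 1: -6x - 6 = 9
  -6x = 15, so x = -5/2
Case 2: -6x - 6 = -9
  -6x = -3, so x = 1/2

x = -5/2, x = 1/2


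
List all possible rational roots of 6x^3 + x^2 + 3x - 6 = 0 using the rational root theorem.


Rational root theorem: possible roots are ±p/q where:
  p divides the constant term (-6): p ∈ {1, 2, 3, 6}
  q divides the leading coefficient (6): q ∈ {1, 2, 3, 6}

All possible rational roots: -6, -3, -2, -3/2, -1, -2/3, -1/2, -1/3, -1/6, 1/6, 1/3, 1/2, 2/3, 1, 3/2, 2, 3, 6

-6, -3, -2, -3/2, -1, -2/3, -1/2, -1/3, -1/6, 1/6, 1/3, 1/2, 2/3, 1, 3/2, 2, 3, 6


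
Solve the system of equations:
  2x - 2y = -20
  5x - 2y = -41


Using Cramer's rule:
Determinant D = (2)(-2) - (5)(-2) = -4 + 10 = 6
Dx = (-20)(-2) - (-41)(-2) = 40 - 82 = -42
Dy = (2)(-41) - (5)(-20) = -82 + 100 = 18
x = Dx/D = -42/6 = -7
y = Dy/D = 18/6 = 3

x = -7, y = 3


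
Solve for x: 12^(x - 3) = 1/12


Express both sides with the same base.
1/12 = 12^(-1)
Since the bases match, equate exponents: x - 3 = -1
So x = -1 - (-3) = 2

x = 2


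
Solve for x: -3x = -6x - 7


Starting with: -3x = -6x - 7
Move all x terms to left: (-3 + 6)x = -7 - 0
Simplify: 3x = -7
Divide both sides by 3: x = -7/3

x = -7/3


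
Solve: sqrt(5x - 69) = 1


Square both sides: 5x - 69 = 1^2 = 1
5x = 1 + 69 = 70
x = 14
Check: sqrt(5*14 - 69) = sqrt(1) = 1 ✓

x = 14


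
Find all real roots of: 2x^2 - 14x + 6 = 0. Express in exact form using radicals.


Using the quadratic formula: x = (-b ± sqrt(b^2 - 4ac)) / (2a)
Here a = 2, b = -14, c = 6
Discriminant = b^2 - 4ac = (-14)^2 - 4(2)(6) = 196 - 48 = 148
Since discriminant = 148 > 0, there are two real roots.
x = (14 ± 2*sqrt(37)) / 4
Simplifying: x = (7 ± sqrt(37)) / 2
Numerically: x ≈ 6.5414 or x ≈ 0.4586

x = (7 + sqrt(37)) / 2 or x = (7 - sqrt(37)) / 2


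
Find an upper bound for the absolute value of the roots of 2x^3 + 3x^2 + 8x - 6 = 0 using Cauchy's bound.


Cauchy's bound: all roots r satisfy |r| <= 1 + max(|a_i/a_n|) for i = 0,...,n-1
where a_n is the leading coefficient.

Coefficients: [2, 3, 8, -6]
Leading coefficient a_n = 2
Ratios |a_i/a_n|: 3/2, 4, 3
Maximum ratio: 4
Cauchy's bound: |r| <= 1 + 4 = 5

Upper bound = 5


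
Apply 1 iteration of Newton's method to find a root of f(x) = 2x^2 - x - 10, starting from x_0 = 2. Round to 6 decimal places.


Newton's method: x_(n+1) = x_n - f(x_n)/f'(x_n)
f(x) = 2x^2 - x - 10
f'(x) = 4x - 1

Iteration 1:
  f(2.000000) = -4.000000
  f'(2.000000) = 7.000000
  x_1 = 2.000000 - (-4.000000)/(7.000000) = 2.571429

x_1 = 2.571429


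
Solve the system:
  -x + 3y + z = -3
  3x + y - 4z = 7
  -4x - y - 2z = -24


Using Cramer's rule. Expand each determinant along the first row.
D  = (-1)*[1*(-2) - (-4)*(-1)] - 3*[3*(-2) - (-4)*(-4)] + 1*[3*(-1) - 1*(-4)]
  = (-1)*(-6) - 3*(-22) + 1*(1) = 73
Dx = (-3)*[1*(-2) - (-4)*(-1)] - 3*[7*(-2) - (-4)*(-24)] + 1*[7*(-1) - 1*(-24)]
  = (-3)*(-6) - 3*(-110) + 1*(17) = 365
Dy = (-1)*[7*(-2) - (-4)*(-24)] - (-3)*[3*(-2) - (-4)*(-4)] + 1*[3*(-24) - 7*(-4)]
  = (-1)*(-110) - (-3)*(-22) + 1*(-44) = 0
Dz = (-1)*[1*(-24) - 7*(-1)] - 3*[3*(-24) - 7*(-4)] + (-3)*[3*(-1) - 1*(-4)]
  = (-1)*(-17) - 3*(-44) + (-3)*(1) = 146
x = Dx/D = 365/73 = 5, y = Dy/D = 0/73 = 0, z = Dz/D = 146/73 = 2
Check eq1: (-1)(5) + (3)(0) + (1)(2) = -3 = -3 ✓
Check eq2: (3)(5) + (1)(0) + (-4)(2) = 7 = 7 ✓
Check eq3: (-4)(5) + (-1)(0) + (-2)(2) = -24 = -24 ✓

x = 5, y = 0, z = 2


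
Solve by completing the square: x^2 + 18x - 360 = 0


Start: x^2 + 18x - 360 = 0
Move constant: x^2 + 18x = 360
Half of 18 is 9, squared is 81
Add 81 to both sides: x^2 + 18x + 81 = 441
(x + 9)^2 = 441
x + 9 = ±21
x = -9 + 21 = 12 or x = -9 - 21 = -30

x = -30, x = 12


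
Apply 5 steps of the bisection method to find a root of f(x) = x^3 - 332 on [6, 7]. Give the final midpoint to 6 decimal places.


f(x) = x^3 - 332
f(6) = -116 < 0
f(7) = 11 > 0

Step 1: midpoint = (6.000000 + 7.000000)/2 = 6.500000
  f(6.500000) = -57.375000
  f(mid) < 0, so root is in [6.500000, 7.000000]

Step 2: midpoint = (6.500000 + 7.000000)/2 = 6.750000
  f(6.750000) = -24.453125
  f(mid) < 0, so root is in [6.750000, 7.000000]

Step 3: midpoint = (6.750000 + 7.000000)/2 = 6.875000
  f(6.875000) = -7.048828
  f(mid) < 0, so root is in [6.875000, 7.000000]

Step 4: midpoint = (6.875000 + 7.000000)/2 = 6.937500
  f(6.937500) = 1.894287
  f(mid) > 0, so root is in [6.875000, 6.937500]

Step 5: midpoint = (6.875000 + 6.937500)/2 = 6.906250
  f(6.906250) = -2.597504
  f(mid) < 0, so root is in [6.906250, 6.937500]

midpoint = 6.906250


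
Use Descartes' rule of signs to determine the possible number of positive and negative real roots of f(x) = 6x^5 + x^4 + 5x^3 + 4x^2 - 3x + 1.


Descartes' rule of signs:

For positive roots, count sign changes in f(x) = 6x^5 + x^4 + 5x^3 + 4x^2 - 3x + 1:
Signs of coefficients: +, +, +, +, -, +
Number of sign changes: 2
Possible positive real roots: 2, 0

For negative roots, examine f(-x) = -6x^5 + x^4 - 5x^3 + 4x^2 + 3x + 1:
Signs of coefficients: -, +, -, +, +, +
Number of sign changes: 3
Possible negative real roots: 3, 1

Positive roots: 2 or 0; Negative roots: 3 or 1


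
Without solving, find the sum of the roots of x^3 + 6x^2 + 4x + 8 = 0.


By Vieta's formulas for x^3 + bx^2 + cx + d = 0:
  r1 + r2 + r3 = -b/a = -6
  r1*r2 + r1*r3 + r2*r3 = c/a = 4
  r1*r2*r3 = -d/a = -8


Sum = -6


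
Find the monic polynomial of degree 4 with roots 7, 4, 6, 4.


A monic polynomial with roots 7, 4, 6, 4 is:
p(x) = (x - 7)(x - 4)(x - 6)(x - 4)
After multiplying by (x - 7): x - 7
After multiplying by (x - 4): x^2 - 11x + 28
After multiplying by (x - 6): x^3 - 17x^2 + 94x - 168
After multiplying by (x - 4): x^4 - 21x^3 + 162x^2 - 544x + 672

x^4 - 21x^3 + 162x^2 - 544x + 672


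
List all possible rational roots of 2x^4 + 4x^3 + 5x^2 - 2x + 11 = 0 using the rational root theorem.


Rational root theorem: possible roots are ±p/q where:
  p divides the constant term (11): p ∈ {1, 11}
  q divides the leading coefficient (2): q ∈ {1, 2}

All possible rational roots: -11, -11/2, -1, -1/2, 1/2, 1, 11/2, 11

-11, -11/2, -1, -1/2, 1/2, 1, 11/2, 11


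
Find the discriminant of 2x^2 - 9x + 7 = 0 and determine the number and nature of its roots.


For ax^2 + bx + c = 0, discriminant D = b^2 - 4ac
Here a = 2, b = -9, c = 7
D = (-9)^2 - 4(2)(7) = 81 - 56 = 25

D = 25 > 0 and is a perfect square (sqrt = 5)
The equation has 2 distinct real rational roots.

Discriminant = 25, 2 distinct real rational roots


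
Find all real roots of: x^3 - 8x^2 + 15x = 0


The constant term is 0, so x = 0 is a root. Factor out x:
  x(x^2 - 8x + 15) = 0
Solve the quadratic x^2 - 8x + 15 = 0: discriminant = (-8)^2 - 4(1)(15) = 64 - 60 = 4.
sqrt(4) = 2, so x = (8 ± 2)/2: x = 5 or x = 3.

x = 0, x = 3, x = 5


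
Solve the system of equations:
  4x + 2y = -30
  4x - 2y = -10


Using Cramer's rule:
Determinant D = (4)(-2) - (4)(2) = -8 - 8 = -16
Dx = (-30)(-2) - (-10)(2) = 60 + 20 = 80
Dy = (4)(-10) - (4)(-30) = -40 + 120 = 80
x = Dx/D = 80/-16 = -5
y = Dy/D = 80/-16 = -5

x = -5, y = -5


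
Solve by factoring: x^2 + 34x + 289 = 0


We need two numbers that multiply to 289 and add to 34.
Those numbers are 17 and 17 (since 17 * 17 = 289 and 17 + 17 = 34).
So x^2 + 34x + 289 = (x + 17)(x + 17) = 0
Setting each factor to zero: x = -17 or x = -17

x = -17


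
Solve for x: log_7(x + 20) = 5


Convert to exponential form: x + 20 = 7^5 = 16807
x = 16807 - 20 = 16787
Check: log_7(16787 + 20) = log_7(16807) = log_7(16807) = 5 ✓

x = 16787


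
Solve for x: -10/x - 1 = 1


Subtract -1 from both sides: -10/x = 2
Multiply both sides by x: -10 = 2 * x
Divide by 2: x = -5

x = -5


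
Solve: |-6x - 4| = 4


An absolute value equation |expr| = 4 gives two cases:
Case 1: -6x - 4 = 4
  -6x = 8, so x = -4/3
Case 2: -6x - 4 = -4
  -6x = 0, so x = 0

x = -4/3, x = 0


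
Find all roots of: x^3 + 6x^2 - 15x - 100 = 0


Let p(x) = x^3 + 6x^2 - 15x - 100. By the rational root theorem (leading coefficient 1), any rational root is an integer divisor of 100: try ±1, ±2, ... in turn.
Test x = 1: value = -108 ≠ 0.
Test x = -1: value = -80 ≠ 0.
Test x = 2: value = -98 ≠ 0.
Test x = -2: value = -54 ≠ 0.
Test x = 4: value = 0 ✓, so (x - 4) is a factor.
Synthetic division by (x - 4): bring down 1; 1(4) + 6 = 10; 10(4) - 15 = 25; 25(4) - 100 = 0 → quotient x^2 + 10x + 25, remainder 0.
Solve the quadratic x^2 + 10x + 25 = 0: discriminant = 10^2 - 4(1)(25) = 100 - 100 = 0.
Discriminant = 0, so a double root: x = -10/2 = -5.
Collecting all roots found:

x = -5 (multiplicity 2), x = 4


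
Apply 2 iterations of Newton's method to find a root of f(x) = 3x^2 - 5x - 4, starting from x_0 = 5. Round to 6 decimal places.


Newton's method: x_(n+1) = x_n - f(x_n)/f'(x_n)
f(x) = 3x^2 - 5x - 4
f'(x) = 6x - 5

Iteration 1:
  f(5.000000) = 46.000000
  f'(5.000000) = 25.000000
  x_1 = 5.000000 - (46.000000)/(25.000000) = 3.160000

Iteration 2:
  f(3.160000) = 10.156800
  f'(3.160000) = 13.960000
  x_2 = 3.160000 - (10.156800)/(13.960000) = 2.432436

x_2 = 2.432436


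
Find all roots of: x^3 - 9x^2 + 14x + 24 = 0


Let p(x) = x^3 - 9x^2 + 14x + 24. By the rational root theorem (leading coefficient 1), any rational root is an integer divisor of 24: try ±1, ±2, ... in turn.
Test x = 1: value = 30 ≠ 0.
Test x = -1: value = 0 ✓, so (x + 1) is a factor.
Synthetic division by (x + 1): bring down 1; 1(-1) - 9 = -10; (-10)(-1) + 14 = 24; 24(-1) + 24 = 0 → quotient x^2 - 10x + 24, remainder 0.
Solve the quadratic x^2 - 10x + 24 = 0: discriminant = (-10)^2 - 4(1)(24) = 100 - 96 = 4.
sqrt(4) = 2, so x = (10 ± 2)/2: x = 6 or x = 4.
Collecting all roots found:

x = -1, x = 4, x = 6


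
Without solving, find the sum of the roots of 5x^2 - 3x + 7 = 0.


By Vieta's formulas for ax^2 + bx + c = 0:
  Sum of roots = -b/a
  Product of roots = c/a

Here a = 5, b = -3, c = 7
Sum = -(-3)/5 = 3/5
Product = 7/5 = 7/5

Sum = 3/5


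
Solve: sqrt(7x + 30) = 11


Square both sides: 7x + 30 = 11^2 = 121
7x = 121 - 30 = 91
x = 13
Check: sqrt(7*13 + 30) = sqrt(121) = 11 ✓

x = 13


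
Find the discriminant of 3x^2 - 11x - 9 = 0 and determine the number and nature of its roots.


For ax^2 + bx + c = 0, discriminant D = b^2 - 4ac
Here a = 3, b = -11, c = -9
D = (-11)^2 - 4(3)(-9) = 121 + 108 = 229

D = 229 > 0 but not a perfect square
The equation has 2 distinct real irrational roots.

Discriminant = 229, 2 distinct real irrational roots


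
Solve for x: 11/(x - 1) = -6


Multiply both sides by (x - 1): 11 = -6(x - 1)
Distribute: 11 = -6x + 6
-6x = 11 - 6 = 5
x = -5/6

x = -5/6


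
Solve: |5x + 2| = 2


An absolute value equation |expr| = 2 gives two cases:
Case 1: 5x + 2 = 2
  5x = 0, so x = 0
Case 2: 5x + 2 = -2
  5x = -4, so x = -4/5

x = -4/5, x = 0


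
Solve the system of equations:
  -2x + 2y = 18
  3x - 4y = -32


Using Cramer's rule:
Determinant D = (-2)(-4) - (3)(2) = 8 - 6 = 2
Dx = (18)(-4) - (-32)(2) = -72 + 64 = -8
Dy = (-2)(-32) - (3)(18) = 64 - 54 = 10
x = Dx/D = -8/2 = -4
y = Dy/D = 10/2 = 5

x = -4, y = 5


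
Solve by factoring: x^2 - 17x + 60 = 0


We need two numbers that multiply to 60 and add to -17.
Those numbers are -12 and -5 (since (-12) * (-5) = 60 and (-12) + (-5) = -17).
So x^2 - 17x + 60 = (x - 12)(x - 5) = 0
Setting each factor to zero: x = 12 or x = 5

x = 5, x = 12


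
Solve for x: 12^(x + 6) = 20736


Express both sides with the same base.
20736 = 12^4
Since the bases match, equate exponents: x + 6 = 4
So x = 4 - (6) = -2

x = -2


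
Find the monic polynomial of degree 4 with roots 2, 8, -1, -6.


A monic polynomial with roots 2, 8, -1, -6 is:
p(x) = (x - 2)(x - 8)(x + 1)(x + 6)
After multiplying by (x - 2): x - 2
After multiplying by (x - 8): x^2 - 10x + 16
After multiplying by (x + 1): x^3 - 9x^2 + 6x + 16
After multiplying by (x + 6): x^4 - 3x^3 - 48x^2 + 52x + 96

x^4 - 3x^3 - 48x^2 + 52x + 96


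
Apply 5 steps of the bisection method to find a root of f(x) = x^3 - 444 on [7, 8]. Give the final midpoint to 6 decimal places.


f(x) = x^3 - 444
f(7) = -101 < 0
f(8) = 68 > 0

Step 1: midpoint = (7.000000 + 8.000000)/2 = 7.500000
  f(7.500000) = -22.125000
  f(mid) < 0, so root is in [7.500000, 8.000000]

Step 2: midpoint = (7.500000 + 8.000000)/2 = 7.750000
  f(7.750000) = 21.484375
  f(mid) > 0, so root is in [7.500000, 7.750000]

Step 3: midpoint = (7.500000 + 7.750000)/2 = 7.625000
  f(7.625000) = -0.677734
  f(mid) < 0, so root is in [7.625000, 7.750000]

Step 4: midpoint = (7.625000 + 7.750000)/2 = 7.687500
  f(7.687500) = 10.313232
  f(mid) > 0, so root is in [7.625000, 7.687500]

Step 5: midpoint = (7.625000 + 7.687500)/2 = 7.656250
  f(7.656250) = 4.795319
  f(mid) > 0, so root is in [7.625000, 7.656250]

midpoint = 7.656250


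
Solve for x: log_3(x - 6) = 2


Convert to exponential form: x - 6 = 3^2 = 9
x = 9 + 6 = 15
Check: log_3(15 - 6) = log_3(9) = log_3(9) = 2 ✓

x = 15


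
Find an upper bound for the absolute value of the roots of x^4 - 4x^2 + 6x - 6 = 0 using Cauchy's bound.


Cauchy's bound: all roots r satisfy |r| <= 1 + max(|a_i/a_n|) for i = 0,...,n-1
where a_n is the leading coefficient.

Coefficients: [1, 0, -4, 6, -6]
Leading coefficient a_n = 1
Ratios |a_i/a_n|: 0, 4, 6, 6
Maximum ratio: 6
Cauchy's bound: |r| <= 1 + 6 = 7

Upper bound = 7


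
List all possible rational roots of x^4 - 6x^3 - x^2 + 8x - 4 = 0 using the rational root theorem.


Rational root theorem: possible roots are ±p/q where:
  p divides the constant term (-4): p ∈ {1, 2, 4}
  q divides the leading coefficient (1): q ∈ {1}

All possible rational roots: -4, -2, -1, 1, 2, 4

-4, -2, -1, 1, 2, 4


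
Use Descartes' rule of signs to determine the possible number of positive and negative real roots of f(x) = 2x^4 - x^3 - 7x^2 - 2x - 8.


Descartes' rule of signs:

For positive roots, count sign changes in f(x) = 2x^4 - x^3 - 7x^2 - 2x - 8:
Signs of coefficients: +, -, -, -, -
Number of sign changes: 1
Possible positive real roots: 1

For negative roots, examine f(-x) = 2x^4 + x^3 - 7x^2 + 2x - 8:
Signs of coefficients: +, +, -, +, -
Number of sign changes: 3
Possible negative real roots: 3, 1

Positive roots: 1; Negative roots: 3 or 1


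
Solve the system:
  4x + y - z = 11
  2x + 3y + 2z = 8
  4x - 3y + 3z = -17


Using Cramer's rule. Expand each determinant along the first row.
D  = 4*[3*3 - 2*(-3)] - 1*[2*3 - 2*4] + (-1)*[2*(-3) - 3*4]
  = 4*(15) - 1*(-2) + (-1)*(-18) = 80
Dx = 11*[3*3 - 2*(-3)] - 1*[8*3 - 2*(-17)] + (-1)*[8*(-3) - 3*(-17)]
  = 11*(15) - 1*(58) + (-1)*(27) = 80
Dy = 4*[8*3 - 2*(-17)] - 11*[2*3 - 2*4] + (-1)*[2*(-17) - 8*4]
  = 4*(58) - 11*(-2) + (-1)*(-66) = 320
Dz = 4*[3*(-17) - 8*(-3)] - 1*[2*(-17) - 8*4] + 11*[2*(-3) - 3*4]
  = 4*(-27) - 1*(-66) + 11*(-18) = -240
x = Dx/D = 80/80 = 1, y = Dy/D = 320/80 = 4, z = Dz/D = -240/80 = -3
Check eq1: (4)(1) + (1)(4) + (-1)(-3) = 11 = 11 ✓
Check eq2: (2)(1) + (3)(4) + (2)(-3) = 8 = 8 ✓
Check eq3: (4)(1) + (-3)(4) + (3)(-3) = -17 = -17 ✓

x = 1, y = 4, z = -3


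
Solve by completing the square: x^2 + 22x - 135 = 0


Start: x^2 + 22x - 135 = 0
Move constant: x^2 + 22x = 135
Half of 22 is 11, squared is 121
Add 121 to both sides: x^2 + 22x + 121 = 256
(x + 11)^2 = 256
x + 11 = ±16
x = -11 + 16 = 5 or x = -11 - 16 = -27

x = -27, x = 5


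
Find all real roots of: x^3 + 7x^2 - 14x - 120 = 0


Let p(x) = x^3 + 7x^2 - 14x - 120. By the rational root theorem (leading coefficient 1), any rational root is an integer divisor of 120: try ±1, ±2, ... in turn.
Test x = 1: value = -126 ≠ 0.
Test x = -1: value = -100 ≠ 0.
Test x = 2: value = -112 ≠ 0.
Test x = -2: value = -72 ≠ 0.
Test x = 3: value = -72 ≠ 0.
Test x = -3: value = -42 ≠ 0.
Test x = 4: value = 0 ✓, so (x - 4) is a factor.
Synthetic division by (x - 4): bring down 1; 1(4) + 7 = 11; 11(4) - 14 = 30; 30(4) - 120 = 0 → quotient x^2 + 11x + 30, remainder 0.
Solve the quadratic x^2 + 11x + 30 = 0: discriminant = 11^2 - 4(1)(30) = 121 - 120 = 1.
sqrt(1) = 1, so x = (-11 ± 1)/2: x = -5 or x = -6.

x = -6, x = -5, x = 4


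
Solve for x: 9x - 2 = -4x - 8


Starting with: 9x - 2 = -4x - 8
Move all x terms to left: (9 + 4)x = -8 + 2
Simplify: 13x = -6
Divide both sides by 13: x = -6/13

x = -6/13


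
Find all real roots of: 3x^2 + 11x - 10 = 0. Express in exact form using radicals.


Using the quadratic formula: x = (-b ± sqrt(b^2 - 4ac)) / (2a)
Here a = 3, b = 11, c = -10
Discriminant = b^2 - 4ac = 11^2 - 4(3)(-10) = 121 + 120 = 241
Since discriminant = 241 > 0, there are two real roots.
x = (-11 ± sqrt(241)) / 6
Numerically: x ≈ 0.7540 or x ≈ -4.4207

x = (-11 + sqrt(241)) / 6 or x = (-11 - sqrt(241)) / 6


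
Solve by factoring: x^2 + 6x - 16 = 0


We need two numbers that multiply to -16 and add to 6.
Those numbers are -2 and 8 (since (-2) * 8 = -16 and (-2) + 8 = 6).
So x^2 + 6x - 16 = (x - 2)(x + 8) = 0
Setting each factor to zero: x = 2 or x = -8

x = -8, x = 2


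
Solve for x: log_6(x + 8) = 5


Convert to exponential form: x + 8 = 6^5 = 7776
x = 7776 - 8 = 7768
Check: log_6(7768 + 8) = log_6(7776) = log_6(7776) = 5 ✓

x = 7768


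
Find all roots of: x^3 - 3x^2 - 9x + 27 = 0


Let p(x) = x^3 - 3x^2 - 9x + 27. By the rational root theorem (leading coefficient 1), any rational root is an integer divisor of 27: try ±1, ±2, ... in turn.
Test x = 1: value = 16 ≠ 0.
Test x = -1: value = 32 ≠ 0.
Test x = 3: value = 0 ✓, so (x - 3) is a factor.
Synthetic division by (x - 3): bring down 1; 1(3) - 3 = 0; 0(3) - 9 = -9; (-9)(3) + 27 = 0 → quotient x^2 - 9, remainder 0.
Solve the quadratic x^2 - 9 = 0: discriminant = 0^2 - 4(1)(-9) = 0 + 36 = 36.
sqrt(36) = 6, so x = (0 ± 6)/2: x = 3 or x = -3.
Collecting all roots found:

x = -3, x = 3 (multiplicity 2)


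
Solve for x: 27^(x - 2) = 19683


Express both sides with the same base.
19683 = 27^3
Since the bases match, equate exponents: x - 2 = 3
So x = 3 - (-2) = 5

x = 5


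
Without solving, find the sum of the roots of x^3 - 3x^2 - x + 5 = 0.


By Vieta's formulas for x^3 + bx^2 + cx + d = 0:
  r1 + r2 + r3 = -b/a = 3
  r1*r2 + r1*r3 + r2*r3 = c/a = -1
  r1*r2*r3 = -d/a = -5


Sum = 3


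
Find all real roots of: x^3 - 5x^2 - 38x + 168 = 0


Let p(x) = x^3 - 5x^2 - 38x + 168. By the rational root theorem (leading coefficient 1), any rational root is an integer divisor of 168: try ±1, ±2, ... in turn.
Test x = 1: value = 126 ≠ 0.
Test x = -1: value = 200 ≠ 0.
Test x = 2: value = 80 ≠ 0.
Test x = -2: value = 216 ≠ 0.
Test x = 3: value = 36 ≠ 0.
Test x = -3: value = 210 ≠ 0.
Test x = 4: value = 0 ✓, so (x - 4) is a factor.
Synthetic division by (x - 4): bring down 1; 1(4) - 5 = -1; (-1)(4) - 38 = -42; (-42)(4) + 168 = 0 → quotient x^2 - x - 42, remainder 0.
Solve the quadratic x^2 - x - 42 = 0: discriminant = (-1)^2 - 4(1)(-42) = 1 + 168 = 169.
sqrt(169) = 13, so x = (1 ± 13)/2: x = 7 or x = -6.

x = -6, x = 4, x = 7


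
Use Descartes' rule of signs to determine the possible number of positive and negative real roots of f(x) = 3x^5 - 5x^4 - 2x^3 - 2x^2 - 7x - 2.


Descartes' rule of signs:

For positive roots, count sign changes in f(x) = 3x^5 - 5x^4 - 2x^3 - 2x^2 - 7x - 2:
Signs of coefficients: +, -, -, -, -, -
Number of sign changes: 1
Possible positive real roots: 1

For negative roots, examine f(-x) = -3x^5 - 5x^4 + 2x^3 - 2x^2 + 7x - 2:
Signs of coefficients: -, -, +, -, +, -
Number of sign changes: 4
Possible negative real roots: 4, 2, 0

Positive roots: 1; Negative roots: 4 or 2 or 0


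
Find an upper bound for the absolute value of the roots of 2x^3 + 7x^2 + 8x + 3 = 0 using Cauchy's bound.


Cauchy's bound: all roots r satisfy |r| <= 1 + max(|a_i/a_n|) for i = 0,...,n-1
where a_n is the leading coefficient.

Coefficients: [2, 7, 8, 3]
Leading coefficient a_n = 2
Ratios |a_i/a_n|: 7/2, 4, 3/2
Maximum ratio: 4
Cauchy's bound: |r| <= 1 + 4 = 5

Upper bound = 5


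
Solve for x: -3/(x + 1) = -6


Multiply both sides by (x + 1): -3 = -6(x + 1)
Distribute: -3 = -6x - 6
-6x = -3 + 6 = 3
x = -1/2

x = -1/2


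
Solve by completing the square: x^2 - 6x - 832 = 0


Start: x^2 - 6x - 832 = 0
Move constant: x^2 - 6x = 832
Half of -6 is -3, squared is 9
Add 9 to both sides: x^2 - 6x + 9 = 841
(x - 3)^2 = 841
x - 3 = ±29
x = 3 + 29 = 32 or x = 3 - 29 = -26

x = -26, x = 32


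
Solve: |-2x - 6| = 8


An absolute value equation |expr| = 8 gives two cases:
Case 1: -2x - 6 = 8
  -2x = 14, so x = -7
Case 2: -2x - 6 = -8
  -2x = -2, so x = 1

x = -7, x = 1


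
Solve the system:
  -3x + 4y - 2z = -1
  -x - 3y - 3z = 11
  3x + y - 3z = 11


Using Cramer's rule. Expand each determinant along the first row.
D  = (-3)*[(-3)*(-3) - (-3)*1] - 4*[(-1)*(-3) - (-3)*3] + (-2)*[(-1)*1 - (-3)*3]
  = (-3)*(12) - 4*(12) + (-2)*(8) = -100
Dx = (-1)*[(-3)*(-3) - (-3)*1] - 4*[11*(-3) - (-3)*11] + (-2)*[11*1 - (-3)*11]
  = (-1)*(12) - 4*(0) + (-2)*(44) = -100
Dy = (-3)*[11*(-3) - (-3)*11] - (-1)*[(-1)*(-3) - (-3)*3] + (-2)*[(-1)*11 - 11*3]
  = (-3)*(0) - (-1)*(12) + (-2)*(-44) = 100
Dz = (-3)*[(-3)*11 - 11*1] - 4*[(-1)*11 - 11*3] + (-1)*[(-1)*1 - (-3)*3]
  = (-3)*(-44) - 4*(-44) + (-1)*(8) = 300
x = Dx/D = -100/-100 = 1, y = Dy/D = 100/-100 = -1, z = Dz/D = 300/-100 = -3
Check eq1: (-3)(1) + (4)(-1) + (-2)(-3) = -1 = -1 ✓
Check eq2: (-1)(1) + (-3)(-1) + (-3)(-3) = 11 = 11 ✓
Check eq3: (3)(1) + (1)(-1) + (-3)(-3) = 11 = 11 ✓

x = 1, y = -1, z = -3


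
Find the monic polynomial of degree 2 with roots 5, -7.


A monic polynomial with roots 5, -7 is:
p(x) = (x - 5)(x + 7)
After multiplying by (x - 5): x - 5
After multiplying by (x + 7): x^2 + 2x - 35

x^2 + 2x - 35


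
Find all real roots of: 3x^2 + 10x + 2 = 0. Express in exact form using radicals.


Using the quadratic formula: x = (-b ± sqrt(b^2 - 4ac)) / (2a)
Here a = 3, b = 10, c = 2
Discriminant = b^2 - 4ac = 10^2 - 4(3)(2) = 100 - 24 = 76
Since discriminant = 76 > 0, there are two real roots.
x = (-10 ± 2*sqrt(19)) / 6
Simplifying: x = (-5 ± sqrt(19)) / 3
Numerically: x ≈ -0.2137 or x ≈ -3.1196

x = (-5 + sqrt(19)) / 3 or x = (-5 - sqrt(19)) / 3


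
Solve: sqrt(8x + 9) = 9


Square both sides: 8x + 9 = 9^2 = 81
8x = 81 - 9 = 72
x = 9
Check: sqrt(8*9 + 9) = sqrt(81) = 9 ✓

x = 9


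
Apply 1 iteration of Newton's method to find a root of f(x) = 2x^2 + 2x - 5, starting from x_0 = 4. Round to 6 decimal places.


Newton's method: x_(n+1) = x_n - f(x_n)/f'(x_n)
f(x) = 2x^2 + 2x - 5
f'(x) = 4x + 2

Iteration 1:
  f(4.000000) = 35.000000
  f'(4.000000) = 18.000000
  x_1 = 4.000000 - (35.000000)/(18.000000) = 2.055556

x_1 = 2.055556


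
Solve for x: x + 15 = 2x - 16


Starting with: x + 15 = 2x - 16
Move all x terms to left: (1 - 2)x = -16 - 15
Simplify: -x = -31
Divide both sides by -1: x = 31

x = 31


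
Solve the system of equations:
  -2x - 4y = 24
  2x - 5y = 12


Using Cramer's rule:
Determinant D = (-2)(-5) - (2)(-4) = 10 + 8 = 18
Dx = (24)(-5) - (12)(-4) = -120 + 48 = -72
Dy = (-2)(12) - (2)(24) = -24 - 48 = -72
x = Dx/D = -72/18 = -4
y = Dy/D = -72/18 = -4

x = -4, y = -4


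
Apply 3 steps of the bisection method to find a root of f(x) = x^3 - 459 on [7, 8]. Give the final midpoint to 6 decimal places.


f(x) = x^3 - 459
f(7) = -116 < 0
f(8) = 53 > 0

Step 1: midpoint = (7.000000 + 8.000000)/2 = 7.500000
  f(7.500000) = -37.125000
  f(mid) < 0, so root is in [7.500000, 8.000000]

Step 2: midpoint = (7.500000 + 8.000000)/2 = 7.750000
  f(7.750000) = 6.484375
  f(mid) > 0, so root is in [7.500000, 7.750000]

Step 3: midpoint = (7.500000 + 7.750000)/2 = 7.625000
  f(7.625000) = -15.677734
  f(mid) < 0, so root is in [7.625000, 7.750000]

midpoint = 7.625000


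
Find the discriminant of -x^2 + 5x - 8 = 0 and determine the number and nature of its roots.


For ax^2 + bx + c = 0, discriminant D = b^2 - 4ac
Here a = -1, b = 5, c = -8
D = (5)^2 - 4(-1)(-8) = 25 - 32 = -7

D = -7 < 0
The equation has no real roots (2 complex conjugate roots).

Discriminant = -7, no real roots (2 complex conjugate roots)


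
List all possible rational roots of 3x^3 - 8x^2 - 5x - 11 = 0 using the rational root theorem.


Rational root theorem: possible roots are ±p/q where:
  p divides the constant term (-11): p ∈ {1, 11}
  q divides the leading coefficient (3): q ∈ {1, 3}

All possible rational roots: -11, -11/3, -1, -1/3, 1/3, 1, 11/3, 11

-11, -11/3, -1, -1/3, 1/3, 1, 11/3, 11


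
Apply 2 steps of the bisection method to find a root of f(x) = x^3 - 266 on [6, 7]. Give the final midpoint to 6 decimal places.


f(x) = x^3 - 266
f(6) = -50 < 0
f(7) = 77 > 0

Step 1: midpoint = (6.000000 + 7.000000)/2 = 6.500000
  f(6.500000) = 8.625000
  f(mid) > 0, so root is in [6.000000, 6.500000]

Step 2: midpoint = (6.000000 + 6.500000)/2 = 6.250000
  f(6.250000) = -21.859375
  f(mid) < 0, so root is in [6.250000, 6.500000]

midpoint = 6.250000


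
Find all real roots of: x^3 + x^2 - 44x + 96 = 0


Let p(x) = x^3 + x^2 - 44x + 96. By the rational root theorem (leading coefficient 1), any rational root is an integer divisor of 96: try ±1, ±2, ... in turn.
Test x = 1: value = 54 ≠ 0.
Test x = -1: value = 140 ≠ 0.
Test x = 2: value = 20 ≠ 0.
Test x = -2: value = 180 ≠ 0.
Test x = 3: value = 0 ✓, so (x - 3) is a factor.
Synthetic division by (x - 3): bring down 1; 1(3) + 1 = 4; 4(3) - 44 = -32; (-32)(3) + 96 = 0 → quotient x^2 + 4x - 32, remainder 0.
Solve the quadratic x^2 + 4x - 32 = 0: discriminant = 4^2 - 4(1)(-32) = 16 + 128 = 144.
sqrt(144) = 12, so x = (-4 ± 12)/2: x = 4 or x = -8.

x = -8, x = 3, x = 4
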